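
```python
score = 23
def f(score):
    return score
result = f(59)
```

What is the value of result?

Step 1: Global score = 23.
Step 2: f(59) takes parameter score = 59, which shadows the global.
Step 3: result = 59

The answer is 59.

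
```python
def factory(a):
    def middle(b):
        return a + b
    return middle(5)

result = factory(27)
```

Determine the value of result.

Step 1: factory(27) passes a = 27.
Step 2: middle(5) has b = 5, reads a = 27 from enclosing.
Step 3: result = 27 + 5 = 32

The answer is 32.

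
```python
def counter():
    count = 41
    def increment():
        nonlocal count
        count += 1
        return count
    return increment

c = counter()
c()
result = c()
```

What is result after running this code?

Step 1: counter() creates closure with count = 41.
Step 2: Each c() call increments count via nonlocal. After 2 calls: 41 + 2 = 43.
Step 3: result = 43

The answer is 43.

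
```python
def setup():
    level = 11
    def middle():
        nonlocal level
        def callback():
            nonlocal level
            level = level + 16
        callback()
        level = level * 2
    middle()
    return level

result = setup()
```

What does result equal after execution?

Step 1: level = 11.
Step 2: callback() adds 16: level = 11 + 16 = 27.
Step 3: middle() doubles: level = 27 * 2 = 54.
Step 4: result = 54

The answer is 54.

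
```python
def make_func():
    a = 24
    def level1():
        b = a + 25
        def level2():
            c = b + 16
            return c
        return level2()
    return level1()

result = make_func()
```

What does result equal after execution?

Step 1: a = 24. b = a + 25 = 49.
Step 2: c = b + 16 = 49 + 16 = 65.
Step 3: result = 65

The answer is 65.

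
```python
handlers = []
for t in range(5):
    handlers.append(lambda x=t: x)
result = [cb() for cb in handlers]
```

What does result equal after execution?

Step 1: Default arg x=t captures t at each iteration.
Step 2: Each lambda has its own default: 0, 1, ..., 4.
Step 3: result = [0, 1, 2, 3, 4]

The answer is [0, 1, 2, 3, 4].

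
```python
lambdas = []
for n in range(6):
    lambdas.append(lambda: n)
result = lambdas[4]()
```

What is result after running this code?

Step 1: The loop creates 6 lambdas, all referencing the same variable n.
Step 2: After the loop, n = 5 (final value).
Step 3: lambdas[4]() looks up n at call time and finds 5. This is the late binding gotcha. result = 5

The answer is 5.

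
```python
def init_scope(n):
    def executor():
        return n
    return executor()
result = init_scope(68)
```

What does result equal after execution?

Step 1: init_scope(68) binds parameter n = 68.
Step 2: executor() looks up n in enclosing scope and finds the parameter n = 68.
Step 3: result = 68

The answer is 68.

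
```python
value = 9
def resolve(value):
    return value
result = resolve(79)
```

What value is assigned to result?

Step 1: Global value = 9.
Step 2: resolve(79) takes parameter value = 79, which shadows the global.
Step 3: result = 79

The answer is 79.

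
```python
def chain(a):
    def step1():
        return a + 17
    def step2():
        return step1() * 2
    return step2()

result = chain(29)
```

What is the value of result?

Step 1: chain(29) captures a = 29.
Step 2: step2() calls step1() which returns 29 + 17 = 46.
Step 3: step2() returns 46 * 2 = 92

The answer is 92.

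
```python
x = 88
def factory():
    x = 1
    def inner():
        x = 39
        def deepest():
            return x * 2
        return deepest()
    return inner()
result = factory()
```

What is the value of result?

Step 1: deepest() looks up x through LEGB: not local, finds x = 39 in enclosing inner().
Step 2: Returns 39 * 2 = 78.
Step 3: result = 78

The answer is 78.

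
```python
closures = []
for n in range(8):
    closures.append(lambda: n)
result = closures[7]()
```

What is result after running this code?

Step 1: The loop creates 8 lambdas, all referencing the same variable n.
Step 2: After the loop, n = 7 (final value).
Step 3: closures[7]() looks up n at call time and finds 7. This is the late binding gotcha. result = 7

The answer is 7.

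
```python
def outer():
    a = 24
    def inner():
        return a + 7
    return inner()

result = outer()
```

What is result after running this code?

Step 1: outer() defines a = 24.
Step 2: inner() reads a = 24 from enclosing scope, returns 24 + 7 = 31.
Step 3: result = 31

The answer is 31.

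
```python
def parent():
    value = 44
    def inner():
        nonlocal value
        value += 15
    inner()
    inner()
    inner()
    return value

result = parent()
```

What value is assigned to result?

Step 1: value starts at 44.
Step 2: inner() is called 3 times, each adding 15.
Step 3: value = 44 + 15 * 3 = 89

The answer is 89.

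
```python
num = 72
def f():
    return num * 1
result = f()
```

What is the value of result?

Step 1: num = 72 is defined globally.
Step 2: f() looks up num from global scope = 72, then computes 72 * 1 = 72.
Step 3: result = 72

The answer is 72.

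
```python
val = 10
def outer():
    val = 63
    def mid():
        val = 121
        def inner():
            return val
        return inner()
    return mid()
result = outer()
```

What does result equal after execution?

Step 1: Three levels of shadowing: global 10, outer 63, mid 121.
Step 2: inner() finds val = 121 in enclosing mid() scope.
Step 3: result = 121

The answer is 121.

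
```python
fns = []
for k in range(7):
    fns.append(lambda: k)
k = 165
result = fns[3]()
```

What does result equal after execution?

Step 1: Lambdas capture the variable k by reference, not by value.
Step 2: After the loop, k is reassigned to 165.
Step 3: fns[3]() looks up the current k = 165. result = 165

The answer is 165.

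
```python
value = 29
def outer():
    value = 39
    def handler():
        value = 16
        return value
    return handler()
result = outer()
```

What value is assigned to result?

Step 1: Three scopes define value: global (29), outer (39), handler (16).
Step 2: handler() has its own local value = 16, which shadows both enclosing and global.
Step 3: result = 16 (local wins in LEGB)

The answer is 16.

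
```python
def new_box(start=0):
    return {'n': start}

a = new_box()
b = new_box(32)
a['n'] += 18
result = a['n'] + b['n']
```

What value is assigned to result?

Step 1: new_box() returns a new dict each call (immutable default 0).
Step 2: a = {'n': 0}, b = {'n': 32}.
Step 3: a['n'] += 18 = 18. result = 18 + 32 = 50

The answer is 50.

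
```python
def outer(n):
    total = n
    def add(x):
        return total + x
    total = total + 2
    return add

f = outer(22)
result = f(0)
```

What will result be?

Step 1: outer(22) sets total = 22, then total = 22 + 2 = 24.
Step 2: Closures capture by reference, so add sees total = 24.
Step 3: f(0) returns 24 + 0 = 24

The answer is 24.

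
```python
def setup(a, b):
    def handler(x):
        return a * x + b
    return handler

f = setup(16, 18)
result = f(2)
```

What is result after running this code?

Step 1: setup(16, 18) captures a = 16, b = 18.
Step 2: f(2) computes 16 * 2 + 18 = 50.
Step 3: result = 50

The answer is 50.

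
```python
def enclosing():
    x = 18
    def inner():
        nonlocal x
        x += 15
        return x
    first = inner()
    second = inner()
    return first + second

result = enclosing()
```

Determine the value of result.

Step 1: x starts at 18.
Step 2: First call: x = 18 + 15 = 33, returns 33.
Step 3: Second call: x = 33 + 15 = 48, returns 48.
Step 4: result = 33 + 48 = 81

The answer is 81.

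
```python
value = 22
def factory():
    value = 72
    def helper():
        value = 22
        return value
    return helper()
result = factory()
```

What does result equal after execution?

Step 1: Three scopes define value: global (22), factory (72), helper (22).
Step 2: helper() has its own local value = 22, which shadows both enclosing and global.
Step 3: result = 22 (local wins in LEGB)

The answer is 22.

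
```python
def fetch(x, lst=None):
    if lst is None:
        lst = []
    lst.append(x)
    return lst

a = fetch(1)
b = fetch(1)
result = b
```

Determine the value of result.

Step 1: None default with guard creates a NEW list each call.
Step 2: a = [1] (fresh list). b = [1] (another fresh list).
Step 3: result = [1] (this is the fix for mutable default)

The answer is [1].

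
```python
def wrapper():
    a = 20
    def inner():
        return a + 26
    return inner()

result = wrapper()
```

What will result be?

Step 1: wrapper() defines a = 20.
Step 2: inner() reads a = 20 from enclosing scope, returns 20 + 26 = 46.
Step 3: result = 46

The answer is 46.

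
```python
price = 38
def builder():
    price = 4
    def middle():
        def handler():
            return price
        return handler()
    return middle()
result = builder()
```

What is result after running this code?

Step 1: builder() defines price = 4. middle() and handler() have no local price.
Step 2: handler() checks local (none), enclosing middle() (none), enclosing builder() and finds price = 4.
Step 3: result = 4

The answer is 4.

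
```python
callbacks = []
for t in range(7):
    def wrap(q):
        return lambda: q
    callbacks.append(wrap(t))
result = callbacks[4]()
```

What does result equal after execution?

Step 1: wrap(t) creates a new scope capturing q = t at call time.
Step 2: callbacks[4] = wrap(4), so its lambda captures q = 4.
Step 3: result = 4 (closure factory fixes late binding)

The answer is 4.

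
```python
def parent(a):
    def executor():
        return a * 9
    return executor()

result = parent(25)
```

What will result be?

Step 1: parent(25) binds parameter a = 25.
Step 2: executor() accesses a = 25 from enclosing scope.
Step 3: result = 25 * 9 = 225

The answer is 225.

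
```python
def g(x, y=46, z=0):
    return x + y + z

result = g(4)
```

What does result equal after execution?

Step 1: g(4) uses defaults y = 46, z = 0.
Step 2: Returns 4 + 46 + 0 = 50.
Step 3: result = 50

The answer is 50.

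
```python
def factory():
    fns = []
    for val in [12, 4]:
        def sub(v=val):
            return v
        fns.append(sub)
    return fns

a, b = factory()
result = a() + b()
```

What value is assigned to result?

Step 1: Default argument v=val captures val at each iteration.
Step 2: a() returns 12 (captured at first iteration), b() returns 4 (captured at second).
Step 3: result = 12 + 4 = 16

The answer is 16.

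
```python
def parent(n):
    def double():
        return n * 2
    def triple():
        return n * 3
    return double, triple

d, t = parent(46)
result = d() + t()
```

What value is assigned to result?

Step 1: Both closures capture the same n = 46.
Step 2: d() = 46 * 2 = 92, t() = 46 * 3 = 138.
Step 3: result = 92 + 138 = 230

The answer is 230.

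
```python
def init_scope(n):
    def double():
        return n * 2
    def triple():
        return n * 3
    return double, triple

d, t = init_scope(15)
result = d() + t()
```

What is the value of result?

Step 1: Both closures capture the same n = 15.
Step 2: d() = 15 * 2 = 30, t() = 15 * 3 = 45.
Step 3: result = 30 + 45 = 75

The answer is 75.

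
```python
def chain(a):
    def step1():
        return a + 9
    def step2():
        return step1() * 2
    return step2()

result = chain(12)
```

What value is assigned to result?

Step 1: chain(12) captures a = 12.
Step 2: step2() calls step1() which returns 12 + 9 = 21.
Step 3: step2() returns 21 * 2 = 42

The answer is 42.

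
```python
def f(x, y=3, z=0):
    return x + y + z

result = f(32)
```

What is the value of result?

Step 1: f(32) uses defaults y = 3, z = 0.
Step 2: Returns 32 + 3 + 0 = 35.
Step 3: result = 35

The answer is 35.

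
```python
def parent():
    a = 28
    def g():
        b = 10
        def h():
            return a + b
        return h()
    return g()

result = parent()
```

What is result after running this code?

Step 1: parent() defines a = 28. g() defines b = 10.
Step 2: h() accesses both from enclosing scopes: a = 28, b = 10.
Step 3: result = 28 + 10 = 38

The answer is 38.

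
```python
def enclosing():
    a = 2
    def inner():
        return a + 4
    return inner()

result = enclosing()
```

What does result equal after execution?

Step 1: enclosing() defines a = 2.
Step 2: inner() reads a = 2 from enclosing scope, returns 2 + 4 = 6.
Step 3: result = 6

The answer is 6.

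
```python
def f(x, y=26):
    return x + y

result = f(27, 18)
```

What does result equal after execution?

Step 1: f(27, 18) overrides default y with 18.
Step 2: Returns 27 + 18 = 45.
Step 3: result = 45

The answer is 45.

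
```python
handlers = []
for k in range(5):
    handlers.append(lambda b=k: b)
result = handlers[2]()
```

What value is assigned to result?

Step 1: Default argument b=k captures k's value at each iteration.
Step 2: handlers[2] captured b = 2 when k was 2.
Step 3: result = 2

The answer is 2.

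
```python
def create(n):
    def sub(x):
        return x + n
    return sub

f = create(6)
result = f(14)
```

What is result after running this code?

Step 1: create(6) creates a closure that captures n = 6.
Step 2: f(14) calls the closure with x = 14, returning 14 + 6 = 20.
Step 3: result = 20

The answer is 20.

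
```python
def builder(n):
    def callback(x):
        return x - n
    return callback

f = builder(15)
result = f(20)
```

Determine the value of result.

Step 1: builder(15) creates a closure capturing n = 15.
Step 2: f(20) computes 20 - 15 = 5.
Step 3: result = 5

The answer is 5.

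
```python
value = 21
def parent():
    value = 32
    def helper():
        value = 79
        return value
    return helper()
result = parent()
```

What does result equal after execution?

Step 1: Three scopes define value: global (21), parent (32), helper (79).
Step 2: helper() has its own local value = 79, which shadows both enclosing and global.
Step 3: result = 79 (local wins in LEGB)

The answer is 79.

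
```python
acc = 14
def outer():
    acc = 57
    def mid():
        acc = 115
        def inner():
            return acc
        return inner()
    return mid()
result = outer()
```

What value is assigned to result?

Step 1: Three levels of shadowing: global 14, outer 57, mid 115.
Step 2: inner() finds acc = 115 in enclosing mid() scope.
Step 3: result = 115

The answer is 115.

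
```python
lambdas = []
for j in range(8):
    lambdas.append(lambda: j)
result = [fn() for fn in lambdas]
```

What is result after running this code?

Step 1: All 8 lambdas share the same variable j.
Step 2: After the loop, j = 7.
Step 3: Each call returns 7. result = [7, 7, 7, 7, 7, 7, 7, 7]

The answer is [7, 7, 7, 7, 7, 7, 7, 7].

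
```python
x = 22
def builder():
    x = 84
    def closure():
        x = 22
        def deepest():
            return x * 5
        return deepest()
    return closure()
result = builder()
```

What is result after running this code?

Step 1: deepest() looks up x through LEGB: not local, finds x = 22 in enclosing closure().
Step 2: Returns 22 * 5 = 110.
Step 3: result = 110

The answer is 110.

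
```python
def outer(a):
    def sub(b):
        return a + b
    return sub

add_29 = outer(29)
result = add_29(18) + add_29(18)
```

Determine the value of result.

Step 1: add_29 captures a = 29.
Step 2: add_29(18) = 29 + 18 = 47, called twice.
Step 3: result = 47 + 47 = 94

The answer is 94.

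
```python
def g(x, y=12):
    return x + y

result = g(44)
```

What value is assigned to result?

Step 1: g(44) uses default y = 12.
Step 2: Returns 44 + 12 = 56.
Step 3: result = 56

The answer is 56.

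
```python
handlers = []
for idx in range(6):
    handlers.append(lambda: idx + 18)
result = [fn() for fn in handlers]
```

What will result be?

Step 1: All lambdas capture idx by reference. After the loop, idx = 5.
Step 2: Each call returns 5 + 18 = 23.
Step 3: result = [23, 23, 23, 23, 23, 23]

The answer is [23, 23, 23, 23, 23, 23].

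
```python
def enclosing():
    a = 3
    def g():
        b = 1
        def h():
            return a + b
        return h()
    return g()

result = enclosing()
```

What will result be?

Step 1: enclosing() defines a = 3. g() defines b = 1.
Step 2: h() accesses both from enclosing scopes: a = 3, b = 1.
Step 3: result = 3 + 1 = 4

The answer is 4.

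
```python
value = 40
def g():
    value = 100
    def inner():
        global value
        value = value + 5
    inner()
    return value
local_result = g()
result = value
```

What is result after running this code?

Step 1: Global value = 40. g() creates local value = 100.
Step 2: inner() declares global value and adds 5: global value = 40 + 5 = 45.
Step 3: g() returns its local value = 100 (unaffected by inner).
Step 4: result = global value = 45

The answer is 45.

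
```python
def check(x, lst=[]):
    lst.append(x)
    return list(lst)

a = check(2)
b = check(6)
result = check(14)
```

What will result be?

Step 1: Default list is shared. list() creates copies for return values.
Step 2: Internal list grows: [2] -> [2, 6] -> [2, 6, 14].
Step 3: result = [2, 6, 14]

The answer is [2, 6, 14].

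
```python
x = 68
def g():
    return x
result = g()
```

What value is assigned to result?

Step 1: x = 68 is defined in the global scope.
Step 2: g() looks up x. No local x exists, so Python checks the global scope via LEGB rule and finds x = 68.
Step 3: result = 68

The answer is 68.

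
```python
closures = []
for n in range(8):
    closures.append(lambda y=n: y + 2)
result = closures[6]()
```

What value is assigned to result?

Step 1: Default argument y=n captures n's value at definition time.
Step 2: closures[6] was defined when n = 6, so y defaults to 6.
Step 3: result = 6 + 2 = 8 (default arg fixes the late binding issue)

The answer is 8.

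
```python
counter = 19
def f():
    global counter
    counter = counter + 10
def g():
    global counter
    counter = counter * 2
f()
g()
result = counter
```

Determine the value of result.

Step 1: counter = 19.
Step 2: f() adds 10: counter = 19 + 10 = 29.
Step 3: g() doubles: counter = 29 * 2 = 58.
Step 4: result = 58

The answer is 58.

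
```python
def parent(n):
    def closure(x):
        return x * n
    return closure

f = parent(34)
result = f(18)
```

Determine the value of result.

Step 1: parent(34) creates a closure capturing n = 34.
Step 2: f(18) computes 18 * 34 = 612.
Step 3: result = 612

The answer is 612.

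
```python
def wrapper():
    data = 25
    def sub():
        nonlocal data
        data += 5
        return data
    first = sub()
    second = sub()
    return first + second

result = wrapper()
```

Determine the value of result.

Step 1: data starts at 25.
Step 2: First call: data = 25 + 5 = 30, returns 30.
Step 3: Second call: data = 30 + 5 = 35, returns 35.
Step 4: result = 30 + 35 = 65

The answer is 65.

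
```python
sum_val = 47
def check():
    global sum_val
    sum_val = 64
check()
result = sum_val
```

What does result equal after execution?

Step 1: sum_val = 47 globally.
Step 2: check() declares global sum_val and sets it to 64.
Step 3: After check(), global sum_val = 64. result = 64

The answer is 64.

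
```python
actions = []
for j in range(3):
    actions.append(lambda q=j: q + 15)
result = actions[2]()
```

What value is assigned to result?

Step 1: Default argument q=j captures j's value at definition time.
Step 2: actions[2] was defined when j = 2, so q defaults to 2.
Step 3: result = 2 + 15 = 17 (default arg fixes the late binding issue)

The answer is 17.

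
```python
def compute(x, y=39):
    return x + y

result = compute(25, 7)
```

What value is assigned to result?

Step 1: compute(25, 7) overrides default y with 7.
Step 2: Returns 25 + 7 = 32.
Step 3: result = 32

The answer is 32.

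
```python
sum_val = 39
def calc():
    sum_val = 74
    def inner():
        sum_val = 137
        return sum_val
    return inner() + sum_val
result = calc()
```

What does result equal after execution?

Step 1: calc() has local sum_val = 74. inner() has local sum_val = 137.
Step 2: inner() returns its local sum_val = 137.
Step 3: calc() returns 137 + its own sum_val (74) = 211

The answer is 211.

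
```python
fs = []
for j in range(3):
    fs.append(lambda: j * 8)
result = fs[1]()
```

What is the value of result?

Step 1: All lambdas reference the same variable j (late binding).
Step 2: After the loop, j = 2. Every lambda returns j * 8.
Step 3: fs[1]() = 2 * 8 = 16

The answer is 16.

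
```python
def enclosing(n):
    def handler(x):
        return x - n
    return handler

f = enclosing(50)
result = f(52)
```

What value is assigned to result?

Step 1: enclosing(50) creates a closure capturing n = 50.
Step 2: f(52) computes 52 - 50 = 2.
Step 3: result = 2

The answer is 2.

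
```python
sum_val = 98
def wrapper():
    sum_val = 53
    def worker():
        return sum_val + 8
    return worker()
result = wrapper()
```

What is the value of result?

Step 1: wrapper() shadows global sum_val with sum_val = 53.
Step 2: worker() finds sum_val = 53 in enclosing scope, computes 53 + 8 = 61.
Step 3: result = 61

The answer is 61.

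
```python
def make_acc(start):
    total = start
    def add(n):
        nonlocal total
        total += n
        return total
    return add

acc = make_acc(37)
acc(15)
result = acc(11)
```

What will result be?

Step 1: make_acc(37) creates closure with total = 37.
Step 2: First acc(15): total = 37 + 15 = 52.
Step 3: Second acc(11): total = 52 + 11 = 63. result = 63

The answer is 63.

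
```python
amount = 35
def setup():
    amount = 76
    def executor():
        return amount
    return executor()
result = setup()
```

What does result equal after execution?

Step 1: amount = 35 globally, but setup() defines amount = 76 locally.
Step 2: executor() looks up amount. Not in local scope, so checks enclosing scope (setup) and finds amount = 76.
Step 3: result = 76

The answer is 76.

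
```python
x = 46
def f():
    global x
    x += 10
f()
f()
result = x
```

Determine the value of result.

Step 1: x = 46.
Step 2: First f(): x = 46 + 10 = 56.
Step 3: Second f(): x = 56 + 10 = 66. result = 66

The answer is 66.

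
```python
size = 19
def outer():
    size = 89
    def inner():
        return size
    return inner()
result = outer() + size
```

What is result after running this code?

Step 1: Global size = 19. outer() shadows with size = 89.
Step 2: inner() returns enclosing size = 89. outer() = 89.
Step 3: result = 89 + global size (19) = 108

The answer is 108.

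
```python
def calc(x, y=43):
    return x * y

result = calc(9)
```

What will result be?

Step 1: calc(9) uses default y = 43.
Step 2: Returns 9 * 43 = 387.
Step 3: result = 387

The answer is 387.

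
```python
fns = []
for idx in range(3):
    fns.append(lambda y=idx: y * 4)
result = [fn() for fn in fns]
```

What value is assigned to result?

Step 1: Default arg y=idx captures idx at each iteration.
Step 2: fns[k] has y defaulting to k, returns k * 4.
Step 3: result = [0, 4, 8]

The answer is [0, 4, 8].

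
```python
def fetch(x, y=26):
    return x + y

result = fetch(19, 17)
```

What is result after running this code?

Step 1: fetch(19, 17) overrides default y with 17.
Step 2: Returns 19 + 17 = 36.
Step 3: result = 36

The answer is 36.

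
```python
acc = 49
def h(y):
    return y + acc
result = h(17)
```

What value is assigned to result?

Step 1: acc = 49 is defined globally.
Step 2: h(17) uses parameter y = 17 and looks up acc from global scope = 49.
Step 3: result = 17 + 49 = 66

The answer is 66.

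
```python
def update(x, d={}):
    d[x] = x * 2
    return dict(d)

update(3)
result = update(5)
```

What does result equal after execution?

Step 1: Mutable default dict is shared across calls.
Step 2: First call adds 3: 6. Second call adds 5: 10.
Step 3: result = {3: 6, 5: 10}

The answer is {3: 6, 5: 10}.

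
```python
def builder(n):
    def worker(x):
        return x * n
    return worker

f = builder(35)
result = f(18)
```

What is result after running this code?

Step 1: builder(35) creates a closure capturing n = 35.
Step 2: f(18) computes 18 * 35 = 630.
Step 3: result = 630

The answer is 630.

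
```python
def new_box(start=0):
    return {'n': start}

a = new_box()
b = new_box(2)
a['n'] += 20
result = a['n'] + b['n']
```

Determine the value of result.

Step 1: new_box() returns a new dict each call (immutable default 0).
Step 2: a = {'n': 0}, b = {'n': 2}.
Step 3: a['n'] += 20 = 20. result = 20 + 2 = 22

The answer is 22.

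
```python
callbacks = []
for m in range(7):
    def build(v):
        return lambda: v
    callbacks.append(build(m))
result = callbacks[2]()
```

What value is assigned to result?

Step 1: build(m) creates a new scope capturing v = m at call time.
Step 2: callbacks[2] = build(2), so its lambda captures v = 2.
Step 3: result = 2 (closure factory fixes late binding)

The answer is 2.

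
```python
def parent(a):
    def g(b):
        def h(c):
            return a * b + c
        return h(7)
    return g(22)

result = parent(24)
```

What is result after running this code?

Step 1: a = 24, b = 22, c = 7.
Step 2: h() computes a * b + c = 24 * 22 + 7 = 535.
Step 3: result = 535

The answer is 535.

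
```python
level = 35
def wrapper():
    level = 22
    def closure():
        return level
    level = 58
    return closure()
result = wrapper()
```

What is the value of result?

Step 1: wrapper() sets level = 22, then later level = 58.
Step 2: closure() is called after level is reassigned to 58. Closures capture variables by reference, not by value.
Step 3: result = 58

The answer is 58.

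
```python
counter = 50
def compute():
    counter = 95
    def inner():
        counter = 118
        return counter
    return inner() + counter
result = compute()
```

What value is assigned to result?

Step 1: compute() has local counter = 95. inner() has local counter = 118.
Step 2: inner() returns its local counter = 118.
Step 3: compute() returns 118 + its own counter (95) = 213

The answer is 213.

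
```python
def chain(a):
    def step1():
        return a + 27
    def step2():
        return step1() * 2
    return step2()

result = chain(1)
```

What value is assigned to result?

Step 1: chain(1) captures a = 1.
Step 2: step2() calls step1() which returns 1 + 27 = 28.
Step 3: step2() returns 28 * 2 = 56

The answer is 56.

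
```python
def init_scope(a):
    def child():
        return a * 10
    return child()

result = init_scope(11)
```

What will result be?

Step 1: init_scope(11) binds parameter a = 11.
Step 2: child() accesses a = 11 from enclosing scope.
Step 3: result = 11 * 10 = 110

The answer is 110.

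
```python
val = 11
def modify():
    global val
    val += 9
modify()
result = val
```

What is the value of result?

Step 1: val = 11 globally.
Step 2: modify() modifies global val: val += 9 = 20.
Step 3: result = 20

The answer is 20.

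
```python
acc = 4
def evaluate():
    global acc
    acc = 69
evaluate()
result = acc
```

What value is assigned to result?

Step 1: acc = 4 globally.
Step 2: evaluate() declares global acc and sets it to 69.
Step 3: After evaluate(), global acc = 69. result = 69

The answer is 69.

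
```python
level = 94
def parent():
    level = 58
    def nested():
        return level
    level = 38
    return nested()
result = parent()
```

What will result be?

Step 1: parent() sets level = 58, then later level = 38.
Step 2: nested() is called after level is reassigned to 38. Closures capture variables by reference, not by value.
Step 3: result = 38

The answer is 38.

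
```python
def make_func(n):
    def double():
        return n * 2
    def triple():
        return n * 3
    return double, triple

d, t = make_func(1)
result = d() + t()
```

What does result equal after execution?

Step 1: Both closures capture the same n = 1.
Step 2: d() = 1 * 2 = 2, t() = 1 * 3 = 3.
Step 3: result = 2 + 3 = 5

The answer is 5.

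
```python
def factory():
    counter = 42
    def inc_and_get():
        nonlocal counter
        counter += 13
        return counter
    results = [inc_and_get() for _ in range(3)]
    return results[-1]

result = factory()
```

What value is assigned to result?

Step 1: counter = 42.
Step 2: Three calls to inc_and_get(), each adding 13.
Step 3: Last value = 42 + 13 * 3 = 81

The answer is 81.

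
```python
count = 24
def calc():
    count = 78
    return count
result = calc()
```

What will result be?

Step 1: Global count = 24.
Step 2: calc() creates local count = 78, shadowing the global.
Step 3: Returns local count = 78. result = 78

The answer is 78.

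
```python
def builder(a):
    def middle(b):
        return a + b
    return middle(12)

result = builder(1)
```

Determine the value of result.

Step 1: builder(1) passes a = 1.
Step 2: middle(12) has b = 12, reads a = 1 from enclosing.
Step 3: result = 1 + 12 = 13

The answer is 13.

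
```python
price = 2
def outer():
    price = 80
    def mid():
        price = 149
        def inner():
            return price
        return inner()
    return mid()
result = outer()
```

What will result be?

Step 1: Three levels of shadowing: global 2, outer 80, mid 149.
Step 2: inner() finds price = 149 in enclosing mid() scope.
Step 3: result = 149

The answer is 149.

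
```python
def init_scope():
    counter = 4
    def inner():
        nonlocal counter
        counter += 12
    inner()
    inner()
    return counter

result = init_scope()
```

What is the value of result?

Step 1: counter starts at 4.
Step 2: inner() is called 2 times, each adding 12.
Step 3: counter = 4 + 12 * 2 = 28

The answer is 28.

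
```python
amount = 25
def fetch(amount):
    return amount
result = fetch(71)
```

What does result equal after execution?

Step 1: Global amount = 25.
Step 2: fetch(71) takes parameter amount = 71, which shadows the global.
Step 3: result = 71

The answer is 71.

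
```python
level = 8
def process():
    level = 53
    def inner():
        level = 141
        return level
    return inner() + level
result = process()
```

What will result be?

Step 1: process() has local level = 53. inner() has local level = 141.
Step 2: inner() returns its local level = 141.
Step 3: process() returns 141 + its own level (53) = 194

The answer is 194.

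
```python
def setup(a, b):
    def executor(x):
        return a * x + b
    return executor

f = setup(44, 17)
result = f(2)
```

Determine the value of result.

Step 1: setup(44, 17) captures a = 44, b = 17.
Step 2: f(2) computes 44 * 2 + 17 = 105.
Step 3: result = 105

The answer is 105.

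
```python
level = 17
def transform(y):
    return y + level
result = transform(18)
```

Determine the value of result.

Step 1: level = 17 is defined globally.
Step 2: transform(18) uses parameter y = 18 and looks up level from global scope = 17.
Step 3: result = 18 + 17 = 35

The answer is 35.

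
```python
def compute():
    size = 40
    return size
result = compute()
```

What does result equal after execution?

Step 1: compute() defines size = 40 in its local scope.
Step 2: return size finds the local variable size = 40.
Step 3: result = 40

The answer is 40.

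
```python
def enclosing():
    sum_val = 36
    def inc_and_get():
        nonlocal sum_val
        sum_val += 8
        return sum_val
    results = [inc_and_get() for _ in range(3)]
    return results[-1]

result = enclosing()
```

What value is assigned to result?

Step 1: sum_val = 36.
Step 2: Three calls to inc_and_get(), each adding 8.
Step 3: Last value = 36 + 8 * 3 = 60

The answer is 60.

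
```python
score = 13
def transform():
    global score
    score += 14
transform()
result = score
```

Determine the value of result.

Step 1: score = 13 globally.
Step 2: transform() modifies global score: score += 14 = 27.
Step 3: result = 27

The answer is 27.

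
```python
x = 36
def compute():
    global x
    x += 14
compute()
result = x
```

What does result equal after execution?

Step 1: x = 36 globally.
Step 2: compute() modifies global x: x += 14 = 50.
Step 3: result = 50

The answer is 50.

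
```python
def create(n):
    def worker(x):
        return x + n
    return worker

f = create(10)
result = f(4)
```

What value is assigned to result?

Step 1: create(10) creates a closure that captures n = 10.
Step 2: f(4) calls the closure with x = 4, returning 4 + 10 = 14.
Step 3: result = 14

The answer is 14.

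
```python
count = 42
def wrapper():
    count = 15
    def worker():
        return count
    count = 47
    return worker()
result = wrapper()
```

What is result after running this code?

Step 1: wrapper() sets count = 15, then later count = 47.
Step 2: worker() is called after count is reassigned to 47. Closures capture variables by reference, not by value.
Step 3: result = 47

The answer is 47.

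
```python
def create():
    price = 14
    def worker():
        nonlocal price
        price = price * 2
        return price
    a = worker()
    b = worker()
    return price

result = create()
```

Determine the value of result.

Step 1: price starts at 14.
Step 2: First worker(): price = 14 * 2 = 28.
Step 3: Second worker(): price = 28 * 2 = 56.
Step 4: result = 56

The answer is 56.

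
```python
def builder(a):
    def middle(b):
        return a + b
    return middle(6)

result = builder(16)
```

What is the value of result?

Step 1: builder(16) passes a = 16.
Step 2: middle(6) has b = 6, reads a = 16 from enclosing.
Step 3: result = 16 + 6 = 22

The answer is 22.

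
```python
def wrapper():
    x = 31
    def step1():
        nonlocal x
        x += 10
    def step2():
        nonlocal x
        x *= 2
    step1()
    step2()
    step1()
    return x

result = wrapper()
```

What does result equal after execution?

Step 1: x = 31.
Step 2: step1(): x = 31 + 10 = 41.
Step 3: step2(): x = 41 * 2 = 82.
Step 4: step1(): x = 82 + 10 = 92. result = 92

The answer is 92.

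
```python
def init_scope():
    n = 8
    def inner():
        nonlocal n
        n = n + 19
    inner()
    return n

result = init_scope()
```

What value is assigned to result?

Step 1: init_scope() sets n = 8.
Step 2: inner() uses nonlocal to modify n in init_scope's scope: n = 8 + 19 = 27.
Step 3: init_scope() returns the modified n = 27

The answer is 27.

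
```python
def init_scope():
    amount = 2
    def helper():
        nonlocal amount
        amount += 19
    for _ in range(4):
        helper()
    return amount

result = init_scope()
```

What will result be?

Step 1: amount = 2.
Step 2: helper() is called 4 times in a loop, each adding 19 via nonlocal.
Step 3: amount = 2 + 19 * 4 = 78

The answer is 78.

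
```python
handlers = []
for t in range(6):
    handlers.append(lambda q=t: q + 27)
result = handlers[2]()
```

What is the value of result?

Step 1: Default argument q=t captures t's value at definition time.
Step 2: handlers[2] was defined when t = 2, so q defaults to 2.
Step 3: result = 2 + 27 = 29 (default arg fixes the late binding issue)

The answer is 29.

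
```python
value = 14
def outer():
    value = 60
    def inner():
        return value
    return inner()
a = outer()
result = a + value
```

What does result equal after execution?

Step 1: outer() has local value = 60. inner() reads from enclosing.
Step 2: outer() returns 60. Global value = 14 unchanged.
Step 3: result = 60 + 14 = 74

The answer is 74.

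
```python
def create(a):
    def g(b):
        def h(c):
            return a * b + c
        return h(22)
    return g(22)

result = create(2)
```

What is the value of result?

Step 1: a = 2, b = 22, c = 22.
Step 2: h() computes a * b + c = 2 * 22 + 22 = 66.
Step 3: result = 66

The answer is 66.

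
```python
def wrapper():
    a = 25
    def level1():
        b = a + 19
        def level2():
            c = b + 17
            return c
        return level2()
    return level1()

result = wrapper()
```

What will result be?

Step 1: a = 25. b = a + 19 = 44.
Step 2: c = b + 17 = 44 + 17 = 61.
Step 3: result = 61

The answer is 61.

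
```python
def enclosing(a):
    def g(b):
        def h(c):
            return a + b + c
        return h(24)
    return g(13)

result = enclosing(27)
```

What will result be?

Step 1: a = 27, b = 13, c = 24 across three nested scopes.
Step 2: h() accesses all three via LEGB rule.
Step 3: result = 27 + 13 + 24 = 64

The answer is 64.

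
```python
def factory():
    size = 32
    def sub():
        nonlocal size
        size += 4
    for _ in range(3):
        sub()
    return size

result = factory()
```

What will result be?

Step 1: size = 32.
Step 2: sub() is called 3 times in a loop, each adding 4 via nonlocal.
Step 3: size = 32 + 4 * 3 = 44

The answer is 44.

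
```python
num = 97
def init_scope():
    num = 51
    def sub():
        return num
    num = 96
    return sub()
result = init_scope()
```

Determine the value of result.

Step 1: init_scope() sets num = 51, then later num = 96.
Step 2: sub() is called after num is reassigned to 96. Closures capture variables by reference, not by value.
Step 3: result = 96

The answer is 96.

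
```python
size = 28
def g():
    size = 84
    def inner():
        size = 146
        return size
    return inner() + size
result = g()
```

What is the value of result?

Step 1: g() has local size = 84. inner() has local size = 146.
Step 2: inner() returns its local size = 146.
Step 3: g() returns 146 + its own size (84) = 230

The answer is 230.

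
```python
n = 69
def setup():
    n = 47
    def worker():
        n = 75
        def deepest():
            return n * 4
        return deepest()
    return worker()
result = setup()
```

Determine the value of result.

Step 1: deepest() looks up n through LEGB: not local, finds n = 75 in enclosing worker().
Step 2: Returns 75 * 4 = 300.
Step 3: result = 300

The answer is 300.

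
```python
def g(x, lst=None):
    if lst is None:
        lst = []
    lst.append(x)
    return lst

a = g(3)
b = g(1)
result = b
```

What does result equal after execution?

Step 1: None default with guard creates a NEW list each call.
Step 2: a = [3] (fresh list). b = [1] (another fresh list).
Step 3: result = [1] (this is the fix for mutable default)

The answer is [1].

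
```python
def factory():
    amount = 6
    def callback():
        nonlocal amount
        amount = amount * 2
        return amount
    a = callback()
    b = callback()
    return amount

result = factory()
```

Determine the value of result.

Step 1: amount starts at 6.
Step 2: First callback(): amount = 6 * 2 = 12.
Step 3: Second callback(): amount = 12 * 2 = 24.
Step 4: result = 24

The answer is 24.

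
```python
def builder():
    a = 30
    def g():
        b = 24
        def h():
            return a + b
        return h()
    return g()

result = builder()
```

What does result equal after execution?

Step 1: builder() defines a = 30. g() defines b = 24.
Step 2: h() accesses both from enclosing scopes: a = 30, b = 24.
Step 3: result = 30 + 24 = 54

The answer is 54.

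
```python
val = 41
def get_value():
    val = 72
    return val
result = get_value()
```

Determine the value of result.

Step 1: Global val = 41.
Step 2: get_value() creates local val = 72, shadowing the global.
Step 3: Returns local val = 72. result = 72

The answer is 72.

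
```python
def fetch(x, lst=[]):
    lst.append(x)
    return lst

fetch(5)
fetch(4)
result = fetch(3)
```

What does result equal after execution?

Step 1: Mutable default argument gotcha! The list [] is created once.
Step 2: Each call appends to the SAME list: [5], [5, 4], [5, 4, 3].
Step 3: result = [5, 4, 3]

The answer is [5, 4, 3].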